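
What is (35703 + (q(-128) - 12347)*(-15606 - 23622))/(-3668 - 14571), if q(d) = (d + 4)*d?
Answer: 138242997/18239 ≈ 7579.5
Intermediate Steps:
q(d) = d*(4 + d) (q(d) = (4 + d)*d = d*(4 + d))
(35703 + (q(-128) - 12347)*(-15606 - 23622))/(-3668 - 14571) = (35703 + (-128*(4 - 128) - 12347)*(-15606 - 23622))/(-3668 - 14571) = (35703 + (-128*(-124) - 12347)*(-39228))/(-18239) = (35703 + (15872 - 12347)*(-39228))*(-1/18239) = (35703 + 3525*(-39228))*(-1/18239) = (35703 - 138278700)*(-1/18239) = -138242997*(-1/18239) = 138242997/18239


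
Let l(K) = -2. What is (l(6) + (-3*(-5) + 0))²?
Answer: 169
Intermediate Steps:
(l(6) + (-3*(-5) + 0))² = (-2 + (-3*(-5) + 0))² = (-2 + (15 + 0))² = (-2 + 15)² = 13² = 169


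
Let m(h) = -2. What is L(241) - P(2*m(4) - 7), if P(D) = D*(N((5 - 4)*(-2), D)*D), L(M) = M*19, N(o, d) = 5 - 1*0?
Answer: 3974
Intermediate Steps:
N(o, d) = 5 (N(o, d) = 5 + 0 = 5)
L(M) = 19*M
P(D) = 5*D**2 (P(D) = D*(5*D) = 5*D**2)
L(241) - P(2*m(4) - 7) = 19*241 - 5*(2*(-2) - 7)**2 = 4579 - 5*(-4 - 7)**2 = 4579 - 5*(-11)**2 = 4579 - 5*121 = 4579 - 1*605 = 4579 - 605 = 3974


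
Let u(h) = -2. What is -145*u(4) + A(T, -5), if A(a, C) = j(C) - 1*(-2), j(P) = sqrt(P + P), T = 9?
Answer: 292 + I*sqrt(10) ≈ 292.0 + 3.1623*I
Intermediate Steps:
j(P) = sqrt(2)*sqrt(P) (j(P) = sqrt(2*P) = sqrt(2)*sqrt(P))
A(a, C) = 2 + sqrt(2)*sqrt(C) (A(a, C) = sqrt(2)*sqrt(C) - 1*(-2) = sqrt(2)*sqrt(C) + 2 = 2 + sqrt(2)*sqrt(C))
-145*u(4) + A(T, -5) = -145*(-2) + (2 + sqrt(2)*sqrt(-5)) = 290 + (2 + sqrt(2)*(I*sqrt(5))) = 290 + (2 + I*sqrt(10)) = 292 + I*sqrt(10)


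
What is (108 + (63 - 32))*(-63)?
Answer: -8757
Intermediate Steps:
(108 + (63 - 32))*(-63) = (108 + 31)*(-63) = 139*(-63) = -8757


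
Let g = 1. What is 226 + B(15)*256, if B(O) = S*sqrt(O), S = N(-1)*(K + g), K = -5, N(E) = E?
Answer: 226 + 1024*sqrt(15) ≈ 4191.9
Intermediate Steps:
S = 4 (S = -(-5 + 1) = -1*(-4) = 4)
B(O) = 4*sqrt(O)
226 + B(15)*256 = 226 + (4*sqrt(15))*256 = 226 + 1024*sqrt(15)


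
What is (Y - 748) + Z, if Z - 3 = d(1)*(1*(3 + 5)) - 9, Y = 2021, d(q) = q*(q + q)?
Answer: 1283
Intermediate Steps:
d(q) = 2*q² (d(q) = q*(2*q) = 2*q²)
Z = 10 (Z = 3 + ((2*1²)*(1*(3 + 5)) - 9) = 3 + ((2*1)*(1*8) - 9) = 3 + (2*8 - 9) = 3 + (16 - 9) = 3 + 7 = 10)
(Y - 748) + Z = (2021 - 748) + 10 = 1273 + 10 = 1283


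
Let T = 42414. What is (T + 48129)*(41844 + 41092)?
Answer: 7509274248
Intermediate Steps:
(T + 48129)*(41844 + 41092) = (42414 + 48129)*(41844 + 41092) = 90543*82936 = 7509274248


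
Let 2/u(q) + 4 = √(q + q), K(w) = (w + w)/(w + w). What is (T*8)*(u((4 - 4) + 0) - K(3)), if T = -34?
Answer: 408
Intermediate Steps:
K(w) = 1 (K(w) = (2*w)/((2*w)) = (2*w)*(1/(2*w)) = 1)
u(q) = 2/(-4 + √2*√q) (u(q) = 2/(-4 + √(q + q)) = 2/(-4 + √(2*q)) = 2/(-4 + √2*√q))
(T*8)*(u((4 - 4) + 0) - K(3)) = (-34*8)*(2/(-4 + √2*√((4 - 4) + 0)) - 1*1) = -272*(2/(-4 + √2*√(0 + 0)) - 1) = -272*(2/(-4 + √2*√0) - 1) = -272*(2/(-4 + √2*0) - 1) = -272*(2/(-4 + 0) - 1) = -272*(2/(-4) - 1) = -272*(2*(-¼) - 1) = -272*(-½ - 1) = -272*(-3/2) = 408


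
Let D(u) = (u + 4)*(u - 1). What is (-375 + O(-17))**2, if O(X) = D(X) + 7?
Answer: 17956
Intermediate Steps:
D(u) = (-1 + u)*(4 + u) (D(u) = (4 + u)*(-1 + u) = (-1 + u)*(4 + u))
O(X) = 3 + X**2 + 3*X (O(X) = (-4 + X**2 + 3*X) + 7 = 3 + X**2 + 3*X)
(-375 + O(-17))**2 = (-375 + (3 + (-17)**2 + 3*(-17)))**2 = (-375 + (3 + 289 - 51))**2 = (-375 + 241)**2 = (-134)**2 = 17956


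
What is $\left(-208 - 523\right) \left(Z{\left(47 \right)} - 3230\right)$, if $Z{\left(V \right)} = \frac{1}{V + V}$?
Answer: $\frac{221945489}{94} \approx 2.3611 \cdot 10^{6}$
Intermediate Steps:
$Z{\left(V \right)} = \frac{1}{2 V}$
$\left(-208 - 523\right) \left(Z{\left(47 \right)} - 3230\right) = \left(-208 - 523\right) \left(\frac{1}{2 \cdot 47} - 3230\right) = - 731 \left(\frac{1}{2} \cdot \frac{1}{47} - 3230\right) = - 731 \left(\frac{1}{94} - 3230\right) = \left(-731\right) \left(- \frac{303619}{94}\right) = \frac{221945489}{94}$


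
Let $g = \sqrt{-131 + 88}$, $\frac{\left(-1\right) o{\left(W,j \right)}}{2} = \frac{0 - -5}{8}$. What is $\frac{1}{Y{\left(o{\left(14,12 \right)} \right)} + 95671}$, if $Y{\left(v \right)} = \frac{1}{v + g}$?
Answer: $\frac{68213403}{6526042565009} + \frac{16 i \sqrt{43}}{6526042565009} \approx 1.0452 \cdot 10^{-5} + 1.6077 \cdot 10^{-11} i$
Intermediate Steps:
$o{\left(W,j \right)} = - \frac{5}{4}$ ($o{\left(W,j \right)} = - 2 \frac{0 - -5}{8} = - 2 \left(0 + 5\right) \frac{1}{8} = - 2 \cdot 5 \cdot \frac{1}{8} = \left(-2\right) \frac{5}{8} = - \frac{5}{4}$)
$g = i \sqrt{43}$ ($g = \sqrt{-43} = i \sqrt{43} \approx 6.5574 i$)
$Y{\left(v \right)} = \frac{1}{v + i \sqrt{43}}$
$\frac{1}{Y{\left(o{\left(14,12 \right)} \right)} + 95671} = \frac{1}{\frac{1}{- \frac{5}{4} + i \sqrt{43}} + 95671} = \frac{1}{95671 + \frac{1}{- \frac{5}{4} + i \sqrt{43}}}$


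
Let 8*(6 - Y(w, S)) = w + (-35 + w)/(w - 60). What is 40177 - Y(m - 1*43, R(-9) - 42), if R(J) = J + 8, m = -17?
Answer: 7711411/192 ≈ 40164.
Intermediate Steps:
R(J) = 8 + J
Y(w, S) = 6 - w/8 - (-35 + w)/(8*(-60 + w)) (Y(w, S) = 6 - (w + (-35 + w)/(w - 60))/8 = 6 - (w + (-35 + w)/(-60 + w))/8 = 6 + (-w/8 - (-35 + w)/(8*(-60 + w))) = 6 - w/8 - (-35 + w)/(8*(-60 + w)))
40177 - Y(m - 1*43, R(-9) - 42) = 40177 - (-2845 - (-17 - 1*43)**2 + 107*(-17 - 1*43))/(8*(-60 + (-17 - 1*43))) = 40177 - (-2845 - (-17 - 43)**2 + 107*(-17 - 43))/(8*(-60 + (-17 - 43))) = 40177 - (-2845 - 1*(-60)**2 + 107*(-60))/(8*(-60 - 60)) = 40177 - (-2845 - 1*3600 - 6420)/(8*(-120)) = 40177 - (-1)*(-2845 - 3600 - 6420)/(8*120) = 40177 - (-1)*(-12865)/(8*120) = 40177 - 1*2573/192 = 40177 - 2573/192 = 7711411/192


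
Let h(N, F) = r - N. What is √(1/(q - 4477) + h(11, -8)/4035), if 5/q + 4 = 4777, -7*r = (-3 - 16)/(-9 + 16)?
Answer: I*√10394522132112610959/60355938342 ≈ 0.053417*I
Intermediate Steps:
r = 19/49 (r = -(-3 - 16)/(7*(-9 + 16)) = -(-19)/(7*7) = -⅐*(-19/7) = 19/49 ≈ 0.38775)
q = 5/4773 (q = 5/(-4 + 4777) = 5/4773 ≈ 0.0010476)
h(N, F) = 19/49 - N
√(1/(q - 4477) + h(11, -8)/4035) = √(1/(5/4773 - 4477) + (19/49 - 1*11)/4035) = √(1/(-21368716/4773) + (19/49 - 11)*(1/4035)) = √(-4773/21368716 - 520/49*1/4035) = √(-4773/21368716 - 104/39543) = √(-2411085203/844983136788) = I*√10394522132112610959/60355938342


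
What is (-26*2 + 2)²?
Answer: 2500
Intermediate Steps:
(-26*2 + 2)² = (-52 + 2)² = (-50)² = 2500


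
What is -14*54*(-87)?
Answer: 65772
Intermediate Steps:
-14*54*(-87) = -756*(-87) = 65772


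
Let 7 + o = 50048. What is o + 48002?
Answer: 98043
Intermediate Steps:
o = 50041 (o = -7 + 50048 = 50041)
o + 48002 = 50041 + 48002 = 98043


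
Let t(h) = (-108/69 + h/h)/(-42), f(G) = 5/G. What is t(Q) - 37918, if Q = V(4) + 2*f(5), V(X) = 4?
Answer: -36628775/966 ≈ -37918.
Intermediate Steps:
Q = 6 (Q = 4 + 2*(5/5) = 4 + 2*(5*(⅕)) = 4 + 2*1 = 4 + 2 = 6)
t(h) = 13/966 (t(h) = (-108*1/69 + 1)*(-1/42) = (-36/23 + 1)*(-1/42) = -13/23*(-1/42) = 13/966)
t(Q) - 37918 = 13/966 - 37918 = -36628775/966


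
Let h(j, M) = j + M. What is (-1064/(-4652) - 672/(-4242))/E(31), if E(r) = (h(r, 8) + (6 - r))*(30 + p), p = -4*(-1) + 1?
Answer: 22737/28778435 ≈ 0.00079007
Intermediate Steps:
h(j, M) = M + j
p = 5 (p = 4 + 1 = 5)
E(r) = 490 (E(r) = ((8 + r) + (6 - r))*(30 + 5) = 14*35 = 490)
(-1064/(-4652) - 672/(-4242))/E(31) = (-1064/(-4652) - 672/(-4242))/490 = (-1064*(-1/4652) - 672*(-1/4242))*(1/490) = (266/1163 + 16/101)*(1/490) = (45474/117463)*(1/490) = 22737/28778435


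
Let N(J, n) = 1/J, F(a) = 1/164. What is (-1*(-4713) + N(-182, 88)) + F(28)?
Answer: 70336821/14924 ≈ 4713.0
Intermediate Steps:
F(a) = 1/164
(-1*(-4713) + N(-182, 88)) + F(28) = (-1*(-4713) + 1/(-182)) + 1/164 = (4713 - 1/182) + 1/164 = 857765/182 + 1/164 = 70336821/14924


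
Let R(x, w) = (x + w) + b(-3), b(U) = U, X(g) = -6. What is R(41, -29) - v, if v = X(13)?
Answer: 15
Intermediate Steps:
v = -6
R(x, w) = -3 + w + x (R(x, w) = (x + w) - 3 = (w + x) - 3 = -3 + w + x)
R(41, -29) - v = (-3 - 29 + 41) - 1*(-6) = 9 + 6 = 15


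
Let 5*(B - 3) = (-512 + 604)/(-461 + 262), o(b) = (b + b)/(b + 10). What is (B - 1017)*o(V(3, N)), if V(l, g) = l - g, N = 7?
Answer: 4036088/2985 ≈ 1352.1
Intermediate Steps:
o(b) = 2*b/(10 + b) (o(b) = (2*b)/(10 + b) = 2*b/(10 + b))
B = 2893/995 (B = 3 + ((-512 + 604)/(-461 + 262))/5 = 3 + (92/(-199))/5 = 3 + (92*(-1/199))/5 = 3 + (⅕)*(-92/199) = 3 - 92/995 = 2893/995 ≈ 2.9075)
(B - 1017)*o(V(3, N)) = (2893/995 - 1017)*(2*(3 - 1*7)/(10 + (3 - 1*7))) = -2018044*(3 - 7)/(995*(10 + (3 - 7))) = -2018044*(-4)/(995*(10 - 4)) = -2018044*(-4)/(995*6) = -1009022/995*(-4/3) = 4036088/2985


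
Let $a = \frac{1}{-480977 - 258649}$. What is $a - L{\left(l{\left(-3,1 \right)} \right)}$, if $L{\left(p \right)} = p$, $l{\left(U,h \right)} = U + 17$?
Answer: $- \frac{10354765}{739626} \approx -14.0$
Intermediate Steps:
$l{\left(U,h \right)} = 17 + U$
$a = - \frac{1}{739626}$ ($a = \frac{1}{-480977 - 258649} = \frac{1}{-739626} = - \frac{1}{739626} \approx -1.352 \cdot 10^{-6}$)
$a - L{\left(l{\left(-3,1 \right)} \right)} = - \frac{1}{739626} - \left(17 - 3\right) = - \frac{1}{739626} - 14 = - \frac{10354765}{739626}$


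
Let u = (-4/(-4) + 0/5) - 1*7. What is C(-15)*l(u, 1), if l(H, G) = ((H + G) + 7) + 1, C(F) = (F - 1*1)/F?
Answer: 16/5 ≈ 3.2000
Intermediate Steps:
u = -6 (u = (-4*(-¼) + 0*(⅕)) - 7 = (1 + 0) - 7 = 1 - 7 = -6)
C(F) = (-1 + F)/F (C(F) = (F - 1)/F = (-1 + F)/F)
l(H, G) = 8 + G + H (l(H, G) = ((G + H) + 7) + 1 = (7 + G + H) + 1 = 8 + G + H)
C(-15)*l(u, 1) = ((-1 - 15)/(-15))*(8 + 1 - 6) = -1/15*(-16)*3 = (16/15)*3 = 16/5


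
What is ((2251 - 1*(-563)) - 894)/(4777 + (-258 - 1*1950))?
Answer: 1920/2569 ≈ 0.74737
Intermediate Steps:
((2251 - 1*(-563)) - 894)/(4777 + (-258 - 1*1950)) = ((2251 + 563) - 894)/(4777 + (-258 - 1950)) = (2814 - 894)/(4777 - 2208) = 1920/2569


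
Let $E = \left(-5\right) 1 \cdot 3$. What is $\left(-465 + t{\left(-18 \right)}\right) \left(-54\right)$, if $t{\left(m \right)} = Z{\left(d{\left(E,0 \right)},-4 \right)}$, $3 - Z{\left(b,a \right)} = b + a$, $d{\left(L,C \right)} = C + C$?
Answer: $24732$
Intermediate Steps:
$E = -15$ ($E = \left(-5\right) 3 = -15$)
$d{\left(L,C \right)} = 2 C$
$Z{\left(b,a \right)} = 3 - a - b$ ($Z{\left(b,a \right)} = 3 - \left(b + a\right) = 3 - \left(a + b\right) = 3 - a - b$)
$t{\left(m \right)} = 7$ ($t{\left(m \right)} = 3 - -4 - 2 \cdot 0 = 3 + 4 - 0 = 3 + 4 + 0 = 7$)
$\left(-465 + t{\left(-18 \right)}\right) \left(-54\right) = \left(-465 + 7\right) \left(-54\right) = \left(-458\right) \left(-54\right) = 24732$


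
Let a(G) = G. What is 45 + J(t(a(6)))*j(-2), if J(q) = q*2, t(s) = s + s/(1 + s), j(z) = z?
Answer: 123/7 ≈ 17.571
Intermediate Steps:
J(q) = 2*q
45 + J(t(a(6)))*j(-2) = 45 + (2*(6*(2 + 6)/(1 + 6)))*(-2) = 45 + (2*(6*8/7))*(-2) = 45 + (2*(6*(⅐)*8))*(-2) = 45 + (2*(48/7))*(-2) = 45 + (96/7)*(-2) = 45 - 192/7 = 123/7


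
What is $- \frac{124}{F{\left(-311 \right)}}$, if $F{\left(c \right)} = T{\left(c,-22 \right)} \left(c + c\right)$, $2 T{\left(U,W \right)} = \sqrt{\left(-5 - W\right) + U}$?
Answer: $- \frac{62 i \sqrt{6}}{6531} \approx - 0.023253 i$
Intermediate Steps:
$T{\left(U,W \right)} = \frac{\sqrt{-5 + U - W}}{2}$ ($T{\left(U,W \right)} = \frac{\sqrt{\left(-5 - W\right) + U}}{2} = \frac{\sqrt{-5 + U - W}}{2}$)
$F{\left(c \right)} = c \sqrt{17 + c}$ ($F{\left(c \right)} = \frac{\sqrt{-5 + c - -22}}{2} \left(c + c\right) = \frac{\sqrt{-5 + c + 22}}{2} \cdot 2 c = \frac{\sqrt{17 + c}}{2} \cdot 2 c = c \sqrt{17 + c}$)
$- \frac{124}{F{\left(-311 \right)}} = - \frac{124}{\left(-311\right) \sqrt{17 - 311}} = - \frac{124}{\left(-311\right) \sqrt{-294}} = - \frac{124}{\left(-311\right) 7 i \sqrt{6}} = - \frac{124}{\left(-2177\right) i \sqrt{6}} = - 124 \frac{i \sqrt{6}}{13062} = - \frac{62 i \sqrt{6}}{6531}$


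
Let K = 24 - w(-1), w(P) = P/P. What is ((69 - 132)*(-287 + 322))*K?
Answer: -50715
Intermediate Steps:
w(P) = 1
K = 23 (K = 24 - 1*1 = 24 - 1 = 23)
((69 - 132)*(-287 + 322))*K = ((69 - 132)*(-287 + 322))*23 = -63*35*23 = -2205*23 = -50715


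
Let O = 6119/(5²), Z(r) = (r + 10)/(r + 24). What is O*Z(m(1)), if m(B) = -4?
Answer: 18357/250 ≈ 73.428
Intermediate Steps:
Z(r) = (10 + r)/(24 + r)
O = 6119/25 ≈ 244.76
O*Z(m(1)) = 6119*((10 - 4)/(24 - 4))/25 = 6119*(6/20)/25 = 6119*((1/20)*6)/25 = (6119/25)*(3/10) = 18357/250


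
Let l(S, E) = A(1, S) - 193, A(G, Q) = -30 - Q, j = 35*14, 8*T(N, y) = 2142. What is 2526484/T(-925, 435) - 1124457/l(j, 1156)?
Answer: 8409825815/763623 ≈ 11013.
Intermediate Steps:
T(N, y) = 1071/4 (T(N, y) = (1/8)*2142 = 1071/4)
j = 490
l(S, E) = -223 - S (l(S, E) = (-30 - S) - 193 = -223 - S)
2526484/T(-925, 435) - 1124457/l(j, 1156) = 2526484/(1071/4) - 1124457/(-223 - 1*490) = 2526484*(4/1071) - 1124457/(-223 - 490) = 10105936/1071 - 1124457/(-713) = 10105936/1071 - 1124457*(-1/713) = 10105936/1071 + 1124457/713 = 8409825815/763623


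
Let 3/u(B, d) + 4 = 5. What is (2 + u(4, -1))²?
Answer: 25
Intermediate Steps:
u(B, d) = 3 (u(B, d) = 3/(-4 + 5) = 3/1 = 3*1 = 3)
(2 + u(4, -1))² = (2 + 3)² = 5² = 25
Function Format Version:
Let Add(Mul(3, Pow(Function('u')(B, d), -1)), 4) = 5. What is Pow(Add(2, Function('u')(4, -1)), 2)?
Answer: 25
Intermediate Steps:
Function('u')(B, d) = 3 (Function('u')(B, d) = Mul(3, Pow(Add(-4, 5), -1)) = Mul(3, Pow(1, -1)) = Mul(3, 1) = 3)
Pow(Add(2, Function('u')(4, -1)), 2) = Pow(Add(2, 3), 2) = Pow(5, 2) = 25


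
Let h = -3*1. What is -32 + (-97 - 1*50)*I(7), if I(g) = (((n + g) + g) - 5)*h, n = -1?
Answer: 3496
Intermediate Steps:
h = -3
I(g) = 18 - 6*g (I(g) = (((-1 + g) + g) - 5)*(-3) = ((-1 + 2*g) - 5)*(-3) = (-6 + 2*g)*(-3) = 18 - 6*g)
-32 + (-97 - 1*50)*I(7) = -32 + (-97 - 1*50)*(18 - 6*7) = -32 + (-97 - 50)*(18 - 42) = -32 - 147*(-24) = -32 + 3528 = 3496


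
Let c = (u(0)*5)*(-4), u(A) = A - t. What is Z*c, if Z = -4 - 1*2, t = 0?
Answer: 0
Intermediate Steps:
Z = -6 (Z = -4 - 2 = -6)
u(A) = A (u(A) = A - 1*0 = A + 0 = A)
c = 0 (c = (0*5)*(-4) = 0*(-4) = 0)
Z*c = -6*0 = 0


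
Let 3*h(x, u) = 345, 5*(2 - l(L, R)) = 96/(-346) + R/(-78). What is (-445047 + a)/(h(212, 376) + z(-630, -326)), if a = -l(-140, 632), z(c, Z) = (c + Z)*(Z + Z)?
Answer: -428965273/600894567 ≈ -0.71388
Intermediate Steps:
l(L, R) = 1778/865 + R/390 (l(L, R) = 2 - (96/(-346) + R/(-78))/5 = 2 - (96*(-1/346) + R*(-1/78))/5 = 2 - (-48/173 - R/78)/5 = 2 + (48/865 + R/390) = 1778/865 + R/390)
z(c, Z) = 2*Z*(Z + c) (z(c, Z) = (Z + c)*(2*Z) = 2*Z*(Z + c))
h(x, u) = 115 (h(x, u) = (⅓)*345 = 115)
a = -24802/6747 (a = -(1778/865 + (1/390)*632) = -(1778/865 + 316/195) = -1*24802/6747 = -24802/6747 ≈ -3.6760)
(-445047 + a)/(h(212, 376) + z(-630, -326)) = (-445047 - 24802/6747)/(115 + 2*(-326)*(-326 - 630)) = -3002756911/(6747*(115 + 2*(-326)*(-956))) = -3002756911/(6747*(115 + 623312)) = -3002756911/6747/623427 = -3002756911/6747*1/623427 = -428965273/600894567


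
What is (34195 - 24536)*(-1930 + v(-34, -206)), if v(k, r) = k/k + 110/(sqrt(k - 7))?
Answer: -18632211 - 1062490*I*sqrt(41)/41 ≈ -1.8632e+7 - 1.6593e+5*I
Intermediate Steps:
v(k, r) = 1 + 110/sqrt(-7 + k) (v(k, r) = 1 + 110/(sqrt(-7 + k)) = 1 + 110/sqrt(-7 + k))
(34195 - 24536)*(-1930 + v(-34, -206)) = (34195 - 24536)*(-1930 + (1 + 110/sqrt(-7 - 34))) = 9659*(-1930 + (1 + 110/sqrt(-41))) = 9659*(-1930 + (1 + 110*(-I*sqrt(41)/41))) = 9659*(-1930 + (1 - 110*I*sqrt(41)/41)) = 9659*(-1929 - 110*I*sqrt(41)/41) = -18632211 - 1062490*I*sqrt(41)/41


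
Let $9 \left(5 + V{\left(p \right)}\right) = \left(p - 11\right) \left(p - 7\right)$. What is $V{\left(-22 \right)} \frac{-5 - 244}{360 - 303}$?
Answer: $- \frac{1328}{3} \approx -442.67$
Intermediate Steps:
$V{\left(p \right)} = -5 + \frac{\left(-11 + p\right) \left(-7 + p\right)}{9}$ ($V{\left(p \right)} = -5 + \frac{\left(p - 11\right) \left(p - 7\right)}{9} = -5 + \frac{\left(-11 + p\right) \left(-7 + p\right)}{9}$)
$V{\left(-22 \right)} \frac{-5 - 244}{360 - 303} = \left(\frac{32}{9} - -44 + \frac{\left(-22\right)^{2}}{9}\right) \frac{-5 - 244}{360 - 303} = \left(\frac{32}{9} + 44 + \frac{1}{9} \cdot 484\right) \left(- \frac{249}{57}\right) = \left(\frac{32}{9} + 44 + \frac{484}{9}\right) \left(\left(-249\right) \frac{1}{57}\right) = \frac{304}{3} \left(- \frac{83}{19}\right) = - \frac{1328}{3}$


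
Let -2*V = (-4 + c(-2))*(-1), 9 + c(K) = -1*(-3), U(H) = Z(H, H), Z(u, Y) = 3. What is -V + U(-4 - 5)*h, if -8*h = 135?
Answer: -365/8 ≈ -45.625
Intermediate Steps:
h = -135/8 (h = -⅛*135 = -135/8 ≈ -16.875)
U(H) = 3
c(K) = -6 (c(K) = -9 - 1*(-3) = -9 + 3 = -6)
V = -5 (V = -(-4 - 6)*(-1)/2 = -(-5)*(-1) = -½*10 = -5)
-V + U(-4 - 5)*h = -1*(-5) + 3*(-135/8) = 5 - 405/8 = -365/8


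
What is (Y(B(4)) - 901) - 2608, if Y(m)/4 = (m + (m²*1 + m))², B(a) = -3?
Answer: -3473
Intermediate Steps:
Y(m) = 4*(m² + 2*m)² (Y(m) = 4*(m + (m²*1 + m))² = 4*(m + (m² + m))² = 4*(m + (m + m²))² = 4*(m² + 2*m)²)
(Y(B(4)) - 901) - 2608 = (4*(-3)²*(2 - 3)² - 901) - 2608 = (4*9*(-1)² - 901) - 2608 = (4*9*1 - 901) - 2608 = (36 - 901) - 2608 = -865 - 2608 = -3473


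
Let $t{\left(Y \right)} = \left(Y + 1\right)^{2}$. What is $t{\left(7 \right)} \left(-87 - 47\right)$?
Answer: $-8576$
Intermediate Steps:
$t{\left(Y \right)} = \left(1 + Y\right)^{2}$
$t{\left(7 \right)} \left(-87 - 47\right) = \left(1 + 7\right)^{2} \left(-87 - 47\right) = 8^{2} \left(-134\right) = 64 \left(-134\right) = -8576$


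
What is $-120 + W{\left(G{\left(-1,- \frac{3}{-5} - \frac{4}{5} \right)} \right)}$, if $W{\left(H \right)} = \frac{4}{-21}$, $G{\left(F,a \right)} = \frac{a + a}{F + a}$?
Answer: $- \frac{2524}{21} \approx -120.19$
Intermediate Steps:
$G{\left(F,a \right)} = \frac{2 a}{F + a}$
$W{\left(H \right)} = - \frac{4}{21}$ ($W{\left(H \right)} = 4 \left(- \frac{1}{21}\right) = - \frac{4}{21}$)
$-120 + W{\left(G{\left(-1,- \frac{3}{-5} - \frac{4}{5} \right)} \right)} = -120 - \frac{4}{21} = - \frac{2524}{21}$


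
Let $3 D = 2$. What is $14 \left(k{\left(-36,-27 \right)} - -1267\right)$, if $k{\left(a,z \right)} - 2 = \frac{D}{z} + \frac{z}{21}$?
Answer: $\frac{1437560}{81} \approx 17748.0$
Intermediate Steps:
$D = \frac{2}{3}$ ($D = \frac{1}{3} \cdot 2 = \frac{2}{3} \approx 0.66667$)
$k{\left(a,z \right)} = 2 + \frac{z}{21} + \frac{2}{3 z}$ ($k{\left(a,z \right)} = 2 + \left(\frac{2}{3 z} + \frac{z}{21}\right) = 2 + \left(\frac{z}{21} + \frac{2}{3 z}\right) = 2 + \frac{z}{21} + \frac{2}{3 z}$)
$14 \left(k{\left(-36,-27 \right)} - -1267\right) = 14 \left(\frac{14 - 27 \left(42 - 27\right)}{21 \left(-27\right)} - -1267\right) = 14 \left(\frac{1}{21} \left(- \frac{1}{27}\right) \left(14 - 405\right) + 1267\right) = 14 \left(\frac{1}{21} \left(- \frac{1}{27}\right) \left(-391\right) + 1267\right) = 14 \left(\frac{391}{567} + 1267\right) = 14 \cdot \frac{718780}{567} = \frac{1437560}{81}$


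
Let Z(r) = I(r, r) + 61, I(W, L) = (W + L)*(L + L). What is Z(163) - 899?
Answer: 105438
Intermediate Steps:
I(W, L) = 2*L*(L + W) (I(W, L) = (L + W)*(2*L) = 2*L*(L + W))
Z(r) = 61 + 4*r² (Z(r) = 2*r*(r + r) + 61 = 2*r*(2*r) + 61 = 4*r² + 61 = 61 + 4*r²)
Z(163) - 899 = (61 + 4*163²) - 899 = (61 + 4*26569) - 899 = (61 + 106276) - 899 = 106337 - 899 = 105438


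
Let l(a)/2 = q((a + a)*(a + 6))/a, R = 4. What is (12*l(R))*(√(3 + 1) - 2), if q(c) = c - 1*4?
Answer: 0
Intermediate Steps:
q(c) = -4 + c (q(c) = c - 4 = -4 + c)
l(a) = 2*(-4 + 2*a*(6 + a))/a (l(a) = 2*((-4 + (a + a)*(a + 6))/a) = 2*((-4 + (2*a)*(6 + a))/a) = 2*((-4 + 2*a*(6 + a))/a) = 2*(-4 + 2*a*(6 + a))/a)
(12*l(R))*(√(3 + 1) - 2) = (12*(24 - 8/4 + 4*4))*(√(3 + 1) - 2) = (12*(24 - 8*¼ + 16))*(√4 - 2) = (12*(24 - 2 + 16))*(2 - 2) = (12*38)*0 = 456*0 = 0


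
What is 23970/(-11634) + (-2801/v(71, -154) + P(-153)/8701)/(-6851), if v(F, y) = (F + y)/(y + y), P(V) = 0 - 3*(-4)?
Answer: -57263886037/105423552157 ≈ -0.54318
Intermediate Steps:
P(V) = 12 (P(V) = 0 + 12 = 12)
v(F, y) = (F + y)/(2*y) (v(F, y) = (F + y)/((2*y)) = (F + y)*(1/(2*y)) = (F + y)/(2*y))
23970/(-11634) + (-2801/v(71, -154) + P(-153)/8701)/(-6851) = 23970/(-11634) + (-2801*(-308/(71 - 154)) + 12/8701)/(-6851) = 23970*(-1/11634) + (-2801/((½)*(-1/154)*(-83)) + 12*(1/8701))*(-1/6851) = -3995/1939 + (-2801/83/308 + 12/8701)*(-1/6851) = -3995/1939 + (-2801*308/83 + 12/8701)*(-1/6851) = -3995/1939 + (-862708/83 + 12/8701)*(-1/6851) = -3995/1939 - 7506421312/722183*(-1/6851) = -3995/1939 + 577417024/380590441 = -57263886037/105423552157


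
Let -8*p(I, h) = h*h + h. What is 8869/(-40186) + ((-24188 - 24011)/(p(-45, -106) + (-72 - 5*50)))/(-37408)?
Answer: -285172268239/1287745420808 ≈ -0.22145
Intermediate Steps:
p(I, h) = -h/8 - h²/8 (p(I, h) = -(h*h + h)/8 = -(h² + h)/8 = -(h + h²)/8 = -h/8 - h²/8)
8869/(-40186) + ((-24188 - 24011)/(p(-45, -106) + (-72 - 5*50)))/(-37408) = 8869/(-40186) + ((-24188 - 24011)/(-⅛*(-106)*(1 - 106) + (-72 - 5*50)))/(-37408) = 8869*(-1/40186) - 48199/(-⅛*(-106)*(-105) + (-72 - 250))*(-1/37408) = -8869/40186 - 48199/(-5565/4 - 322)*(-1/37408) = -8869/40186 - 48199/(-6853/4)*(-1/37408) = -8869/40186 - 48199*(-4/6853)*(-1/37408) = -8869/40186 + (192796/6853)*(-1/37408) = -8869/40186 - 48199/64089256 = -285172268239/1287745420808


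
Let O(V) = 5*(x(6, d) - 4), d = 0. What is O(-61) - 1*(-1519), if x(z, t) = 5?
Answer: 1524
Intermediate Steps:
O(V) = 5 (O(V) = 5*(5 - 4) = 5*1 = 5)
O(-61) - 1*(-1519) = 5 - 1*(-1519) = 5 + 1519 = 1524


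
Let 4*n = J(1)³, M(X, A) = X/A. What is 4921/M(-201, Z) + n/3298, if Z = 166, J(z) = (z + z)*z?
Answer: -1347044813/331449 ≈ -4064.1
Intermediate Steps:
J(z) = 2*z² (J(z) = (2*z)*z = 2*z²)
n = 2 (n = (2*1²)³/4 = (2*1)³/4 = (¼)*2³ = (¼)*8 = 2)
4921/M(-201, Z) + n/3298 = 4921/((-201/166)) + 2/3298 = 4921/((-201*1/166)) + 2*(1/3298) = 4921/(-201/166) + 1/1649 = 4921*(-166/201) + 1/1649 = -816886/201 + 1/1649 = -1347044813/331449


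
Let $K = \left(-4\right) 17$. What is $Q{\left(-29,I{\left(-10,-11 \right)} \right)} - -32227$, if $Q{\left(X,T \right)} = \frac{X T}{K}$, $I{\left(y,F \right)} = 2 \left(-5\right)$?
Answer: $\frac{1095573}{34} \approx 32223.0$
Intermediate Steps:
$I{\left(y,F \right)} = -10$
$K = -68$
$Q{\left(X,T \right)} = - \frac{T X}{68}$ ($Q{\left(X,T \right)} = \frac{X T}{-68} = T X \left(- \frac{1}{68}\right) = - \frac{T X}{68}$)
$Q{\left(-29,I{\left(-10,-11 \right)} \right)} - -32227 = \left(- \frac{1}{68}\right) \left(-10\right) \left(-29\right) - -32227 = - \frac{145}{34} + 32227 = \frac{1095573}{34}$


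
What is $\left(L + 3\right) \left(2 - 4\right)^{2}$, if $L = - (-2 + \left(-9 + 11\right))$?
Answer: $12$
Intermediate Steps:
$L = 0$ ($L = - (-2 + 2) = \left(-1\right) 0 = 0$)
$\left(L + 3\right) \left(2 - 4\right)^{2} = \left(0 + 3\right) \left(2 - 4\right)^{2} = 3 \left(-2\right)^{2} = 3 \cdot 4 = 12$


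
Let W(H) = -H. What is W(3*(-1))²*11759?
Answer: 105831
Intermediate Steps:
W(3*(-1))²*11759 = (-3*(-1))²*11759 = (-1*(-3))²*11759 = 3²*11759 = 9*11759 = 105831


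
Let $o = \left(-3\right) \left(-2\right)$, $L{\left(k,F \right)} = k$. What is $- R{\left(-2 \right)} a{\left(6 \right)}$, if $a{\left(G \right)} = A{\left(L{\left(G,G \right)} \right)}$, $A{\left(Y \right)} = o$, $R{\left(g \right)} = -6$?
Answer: $36$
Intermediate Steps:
$o = 6$
$A{\left(Y \right)} = 6$
$a{\left(G \right)} = 6$
$- R{\left(-2 \right)} a{\left(6 \right)} = \left(-1\right) \left(-6\right) 6 = 6 \cdot 6 = 36$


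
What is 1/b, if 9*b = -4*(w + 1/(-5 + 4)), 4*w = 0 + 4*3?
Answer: -9/8 ≈ -1.1250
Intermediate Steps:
w = 3 (w = (0 + 4*3)/4 = (0 + 12)/4 = (¼)*12 = 3)
b = -8/9 (b = (-4*(3 + 1/(-5 + 4)))/9 = (-4*(3 + 1/(-1)))/9 = (-4*(3 - 1))/9 = (-4*2)/9 = (⅑)*(-8) = -8/9 ≈ -0.88889)
1/b = 1/(-8/9) = -9/8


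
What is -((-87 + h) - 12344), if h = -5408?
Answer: 17839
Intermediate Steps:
-((-87 + h) - 12344) = -((-87 - 5408) - 12344) = -(-5495 - 12344) = -1*(-17839) = 17839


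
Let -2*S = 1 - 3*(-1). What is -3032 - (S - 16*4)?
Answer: -2966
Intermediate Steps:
S = -2 (S = -(1 - 3*(-1))/2 = -(1 + 3)/2 = -1/2*4 = -2)
-3032 - (S - 16*4) = -3032 - (-2 - 16*4) = -3032 - (-2 - 64) = -3032 - 1*(-66) = -3032 + 66 = -2966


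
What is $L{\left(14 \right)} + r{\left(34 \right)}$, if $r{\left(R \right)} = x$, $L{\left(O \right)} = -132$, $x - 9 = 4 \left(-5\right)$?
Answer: $-143$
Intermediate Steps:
$x = -11$ ($x = 9 + 4 \left(-5\right) = 9 - 20 = -11$)
$r{\left(R \right)} = -11$
$L{\left(14 \right)} + r{\left(34 \right)} = -132 - 11 = -143$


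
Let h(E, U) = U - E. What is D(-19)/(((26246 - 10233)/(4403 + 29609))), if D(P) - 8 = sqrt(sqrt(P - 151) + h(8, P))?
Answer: 272096/16013 + 34012*sqrt(-27 + I*sqrt(170))/16013 ≈ 19.586 + 11.338*I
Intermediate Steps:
D(P) = 8 + sqrt(-8 + P + sqrt(-151 + P)) (D(P) = 8 + sqrt(sqrt(P - 151) + (P - 1*8)) = 8 + sqrt(sqrt(-151 + P) + (P - 8)) = 8 + sqrt(sqrt(-151 + P) + (-8 + P)) = 8 + sqrt(-8 + P + sqrt(-151 + P)))
D(-19)/(((26246 - 10233)/(4403 + 29609))) = (8 + sqrt(-8 - 19 + sqrt(-151 - 19)))/(((26246 - 10233)/(4403 + 29609))) = (8 + sqrt(-8 - 19 + sqrt(-170)))/((16013/34012)) = (8 + sqrt(-8 - 19 + I*sqrt(170)))/((16013*(1/34012))) = (8 + sqrt(-27 + I*sqrt(170)))/(16013/34012) = (8 + sqrt(-27 + I*sqrt(170)))*(34012/16013) = 272096/16013 + 34012*sqrt(-27 + I*sqrt(170))/16013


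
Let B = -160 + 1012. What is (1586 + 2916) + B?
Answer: 5354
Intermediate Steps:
B = 852
(1586 + 2916) + B = (1586 + 2916) + 852 = 4502 + 852 = 5354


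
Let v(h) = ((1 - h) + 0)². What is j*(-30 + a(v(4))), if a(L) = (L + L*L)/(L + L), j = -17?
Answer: 425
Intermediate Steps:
v(h) = (1 - h)²
a(L) = (L + L²)/(2*L) (a(L) = (L + L²)/((2*L)) = (L + L²)*(1/(2*L)) = (L + L²)/(2*L))
j*(-30 + a(v(4))) = -17*(-30 + (½ + (-1 + 4)²/2)) = -17*(-30 + (½ + (½)*3²)) = -17*(-30 + (½ + (½)*9)) = -17*(-30 + (½ + 9/2)) = -17*(-30 + 5) = -17*(-25) = 425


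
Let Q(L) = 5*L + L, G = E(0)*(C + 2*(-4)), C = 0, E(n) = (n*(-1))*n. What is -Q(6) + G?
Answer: -36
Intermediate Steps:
E(n) = -n**2 (E(n) = (-n)*n = -n**2)
G = 0 (G = (-1*0**2)*(0 + 2*(-4)) = (-1*0)*(0 - 8) = 0*(-8) = 0)
Q(L) = 6*L
-Q(6) + G = -6*6 + 0 = -1*36 + 0 = -36 + 0 = -36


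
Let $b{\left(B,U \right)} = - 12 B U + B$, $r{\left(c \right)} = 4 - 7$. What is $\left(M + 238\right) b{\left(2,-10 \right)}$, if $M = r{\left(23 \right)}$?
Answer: $56870$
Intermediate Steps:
$r{\left(c \right)} = -3$ ($r{\left(c \right)} = 4 - 7 = -3$)
$b{\left(B,U \right)} = B - 12 B U$ ($b{\left(B,U \right)} = - 12 B U + B = B - 12 B U$)
$M = -3$
$\left(M + 238\right) b{\left(2,-10 \right)} = \left(-3 + 238\right) 2 \left(1 - -120\right) = 235 \cdot 2 \left(1 + 120\right) = 235 \cdot 2 \cdot 121 = 235 \cdot 242 = 56870$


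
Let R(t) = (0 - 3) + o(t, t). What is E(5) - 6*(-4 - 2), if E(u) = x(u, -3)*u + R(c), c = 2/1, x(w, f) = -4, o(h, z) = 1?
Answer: 14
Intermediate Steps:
c = 2 (c = 1*2 = 2)
R(t) = -2 (R(t) = (0 - 3) + 1 = -3 + 1 = -2)
E(u) = -2 - 4*u (E(u) = -4*u - 2 = -2 - 4*u)
E(5) - 6*(-4 - 2) = (-2 - 4*5) - 6*(-4 - 2) = (-2 - 20) - 6*(-6) = -22 + 36 = 14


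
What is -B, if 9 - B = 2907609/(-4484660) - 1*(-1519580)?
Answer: 6814756373251/4484660 ≈ 1.5196e+6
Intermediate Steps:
B = -6814756373251/4484660 (B = 9 - (2907609/(-4484660) - 1*(-1519580)) = 9 - (2907609*(-1/4484660) + 1519580) = 9 - (-2907609/4484660 + 1519580) = 9 - 1*6814796735191/4484660 = 9 - 6814796735191/4484660 = -6814756373251/4484660 ≈ -1.5196e+6)
-B = -1*(-6814756373251/4484660) = 6814756373251/4484660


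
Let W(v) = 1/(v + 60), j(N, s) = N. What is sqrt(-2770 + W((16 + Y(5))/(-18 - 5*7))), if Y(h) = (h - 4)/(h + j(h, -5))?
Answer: 10*I*sqrt(27728261405)/31639 ≈ 52.631*I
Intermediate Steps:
Y(h) = (-4 + h)/(2*h) (Y(h) = (h - 4)/(h + h) = (-4 + h)/((2*h)) = (-4 + h)*(1/(2*h)) = (-4 + h)/(2*h))
W(v) = 1/(60 + v)
sqrt(-2770 + W((16 + Y(5))/(-18 - 5*7))) = sqrt(-2770 + 1/(60 + (16 + (1/2)*(-4 + 5)/5)/(-18 - 5*7))) = sqrt(-2770 + 1/(60 + (16 + (1/2)*(1/5)*1)/(-18 - 35))) = sqrt(-2770 + 1/(60 + (16 + 1/10)/(-53))) = sqrt(-2770 + 1/(60 + (161/10)*(-1/53))) = sqrt(-2770 + 1/(60 - 161/530)) = sqrt(-2770 + 1/(31639/530)) = sqrt(-2770 + 530/31639) = sqrt(-87639500/31639) = 10*I*sqrt(27728261405)/31639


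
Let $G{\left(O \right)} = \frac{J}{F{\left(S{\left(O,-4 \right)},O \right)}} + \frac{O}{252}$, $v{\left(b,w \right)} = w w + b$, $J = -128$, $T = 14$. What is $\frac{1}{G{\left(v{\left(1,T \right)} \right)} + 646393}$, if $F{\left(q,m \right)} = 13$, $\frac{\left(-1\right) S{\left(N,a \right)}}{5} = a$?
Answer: $\frac{3276}{2117553773} \approx 1.5471 \cdot 10^{-6}$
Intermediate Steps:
$S{\left(N,a \right)} = - 5 a$
$v{\left(b,w \right)} = b + w^{2}$ ($v{\left(b,w \right)} = w^{2} + b = b + w^{2}$)
$G{\left(O \right)} = - \frac{128}{13} + \frac{O}{252}$
$\frac{1}{G{\left(v{\left(1,T \right)} \right)} + 646393} = \frac{1}{\left(- \frac{128}{13} + \frac{1 + 14^{2}}{252}\right) + 646393} = \frac{1}{\left(- \frac{128}{13} + \frac{1 + 196}{252}\right) + 646393} = \frac{1}{\left(- \frac{128}{13} + \frac{1}{252} \cdot 197\right) + 646393} = \frac{1}{\left(- \frac{128}{13} + \frac{197}{252}\right) + 646393} = \frac{1}{- \frac{29695}{3276} + 646393} = \frac{1}{\frac{2117553773}{3276}} = \frac{3276}{2117553773}$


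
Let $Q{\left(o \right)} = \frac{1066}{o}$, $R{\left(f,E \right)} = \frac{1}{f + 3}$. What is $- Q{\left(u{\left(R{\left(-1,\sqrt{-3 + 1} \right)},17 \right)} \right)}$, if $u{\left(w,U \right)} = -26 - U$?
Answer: $\frac{1066}{43} \approx 24.791$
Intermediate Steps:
$R{\left(f,E \right)} = \frac{1}{3 + f}$
$- Q{\left(u{\left(R{\left(-1,\sqrt{-3 + 1} \right)},17 \right)} \right)} = - \frac{1066}{-26 - 17} = - \frac{1066}{-43} = - \frac{1066 \left(-1\right)}{43} = \left(-1\right) \left(- \frac{1066}{43}\right) = \frac{1066}{43}$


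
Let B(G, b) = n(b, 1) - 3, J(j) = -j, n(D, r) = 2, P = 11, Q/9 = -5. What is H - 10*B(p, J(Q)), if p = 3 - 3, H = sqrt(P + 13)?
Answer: 10 + 2*sqrt(6) ≈ 14.899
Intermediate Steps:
Q = -45 (Q = 9*(-5) = -45)
H = 2*sqrt(6) (H = sqrt(11 + 13) = sqrt(24) = 2*sqrt(6) ≈ 4.8990)
p = 0
B(G, b) = -1 (B(G, b) = 2 - 3 = -1)
H - 10*B(p, J(Q)) = 2*sqrt(6) - 10*(-1) = 2*sqrt(6) + 10 = 10 + 2*sqrt(6)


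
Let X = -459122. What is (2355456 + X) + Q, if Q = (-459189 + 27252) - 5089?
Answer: 1459308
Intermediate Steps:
Q = -437026 (Q = -431937 - 5089 = -437026)
(2355456 + X) + Q = (2355456 - 459122) - 437026 = 1896334 - 437026 = 1459308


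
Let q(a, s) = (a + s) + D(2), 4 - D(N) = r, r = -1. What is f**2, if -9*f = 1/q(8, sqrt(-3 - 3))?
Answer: 1/(81*(13 + I*sqrt(6))**2) ≈ 6.5709e-5 - 2.5674e-5*I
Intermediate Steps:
D(N) = 5 (D(N) = 4 - 1*(-1) = 4 + 1 = 5)
q(a, s) = 5 + a + s (q(a, s) = (a + s) + 5 = 5 + a + s)
f = -1/(9*(13 + I*sqrt(6))) (f = -1/(9*(5 + 8 + sqrt(-3 - 3))) = -1/(9*(5 + 8 + sqrt(-6))) = -1/(9*(5 + 8 + I*sqrt(6))) = -1/(9*(13 + I*sqrt(6))) ≈ -0.008254 + 0.0015552*I)
f**2 = (I/(9*(sqrt(6) - 13*I)))**2 = -1/(81*(sqrt(6) - 13*I)**2)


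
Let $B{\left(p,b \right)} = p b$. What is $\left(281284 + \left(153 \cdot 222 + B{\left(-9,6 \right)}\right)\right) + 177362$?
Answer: $492558$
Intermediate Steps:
$B{\left(p,b \right)} = b p$
$\left(281284 + \left(153 \cdot 222 + B{\left(-9,6 \right)}\right)\right) + 177362 = \left(281284 + \left(153 \cdot 222 + 6 \left(-9\right)\right)\right) + 177362 = \left(281284 + \left(33966 - 54\right)\right) + 177362 = \left(281284 + 33912\right) + 177362 = 315196 + 177362 = 492558$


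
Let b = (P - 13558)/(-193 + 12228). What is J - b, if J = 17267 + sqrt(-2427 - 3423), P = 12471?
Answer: 207809432/12035 + 15*I*sqrt(26) ≈ 17267.0 + 76.485*I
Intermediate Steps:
b = -1087/12035 (b = (12471 - 13558)/(-193 + 12228) = -1087/12035 ≈ -0.090320)
J = 17267 + 15*I*sqrt(26) (J = 17267 + sqrt(-5850) = 17267 + 15*I*sqrt(26) ≈ 17267.0 + 76.485*I)
J - b = (17267 + 15*I*sqrt(26)) - 1*(-1087/12035) = (17267 + 15*I*sqrt(26)) + 1087/12035 = 207809432/12035 + 15*I*sqrt(26)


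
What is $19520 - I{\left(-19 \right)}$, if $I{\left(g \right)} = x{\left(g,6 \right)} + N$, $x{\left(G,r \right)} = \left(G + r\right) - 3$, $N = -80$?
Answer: $19616$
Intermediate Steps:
$x{\left(G,r \right)} = -3 + G + r$
$I{\left(g \right)} = -77 + g$ ($I{\left(g \right)} = \left(-3 + g + 6\right) - 80 = \left(3 + g\right) - 80 = -77 + g$)
$19520 - I{\left(-19 \right)} = 19520 - \left(-77 - 19\right) = 19520 - -96 = 19520 + 96 = 19616$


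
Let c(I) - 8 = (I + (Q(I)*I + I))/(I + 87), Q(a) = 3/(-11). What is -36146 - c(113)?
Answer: -79540947/2200 ≈ -36155.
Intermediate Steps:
Q(a) = -3/11 (Q(a) = 3*(-1/11) = -3/11)
c(I) = 8 + 19*I/(11*(87 + I)) (c(I) = 8 + (I + (-3*I/11 + I))/(I + 87) = 8 + (I + 8*I/11)/(87 + I) = 8 + (19*I/11)/(87 + I) = 8 + 19*I/(11*(87 + I)))
-36146 - c(113) = -36146 - (7656 + 107*113)/(11*(87 + 113)) = -36146 - (7656 + 12091)/(11*200) = -36146 - 19747/(11*200) = -36146 - 1*19747/2200 = -36146 - 19747/2200 = -79540947/2200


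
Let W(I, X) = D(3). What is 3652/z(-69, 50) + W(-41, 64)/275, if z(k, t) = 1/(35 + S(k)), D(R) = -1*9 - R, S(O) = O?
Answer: -34146212/275 ≈ -1.2417e+5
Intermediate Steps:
D(R) = -9 - R
W(I, X) = -12 (W(I, X) = -9 - 1*3 = -9 - 3 = -12)
z(k, t) = 1/(35 + k)
3652/z(-69, 50) + W(-41, 64)/275 = 3652/(1/(35 - 69)) - 12/275 = 3652/(1/(-34)) - 12*1/275 = 3652/(-1/34) - 12/275 = 3652*(-34) - 12/275 = -124168 - 12/275 = -34146212/275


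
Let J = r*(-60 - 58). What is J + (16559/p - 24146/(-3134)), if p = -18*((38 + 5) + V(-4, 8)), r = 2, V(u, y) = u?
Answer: -277080731/1100034 ≈ -251.88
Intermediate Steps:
p = -702 (p = -18*((38 + 5) - 4) = -18*(43 - 4) = -18*39 = -702)
J = -236 (J = 2*(-60 - 58) = 2*(-118) = -236)
J + (16559/p - 24146/(-3134)) = -236 + (16559/(-702) - 24146/(-3134)) = -236 + (16559*(-1/702) - 24146*(-1/3134)) = -236 + (-16559/702 + 12073/1567) = -236 - 17472707/1100034 = -277080731/1100034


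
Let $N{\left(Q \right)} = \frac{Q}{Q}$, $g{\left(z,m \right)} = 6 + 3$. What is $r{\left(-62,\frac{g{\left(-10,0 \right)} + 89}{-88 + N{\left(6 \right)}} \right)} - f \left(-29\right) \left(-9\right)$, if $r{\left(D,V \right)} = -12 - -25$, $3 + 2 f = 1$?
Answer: $274$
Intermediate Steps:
$g{\left(z,m \right)} = 9$
$N{\left(Q \right)} = 1$
$f = -1$ ($f = - \frac{3}{2} + \frac{1}{2} \cdot 1 = - \frac{3}{2} + \frac{1}{2} = -1$)
$r{\left(D,V \right)} = 13$ ($r{\left(D,V \right)} = -12 + 25 = 13$)
$r{\left(-62,\frac{g{\left(-10,0 \right)} + 89}{-88 + N{\left(6 \right)}} \right)} - f \left(-29\right) \left(-9\right) = 13 - \left(-1\right) \left(-29\right) \left(-9\right) = 13 - 29 \left(-9\right) = 13 - -261 = 13 + 261 = 274$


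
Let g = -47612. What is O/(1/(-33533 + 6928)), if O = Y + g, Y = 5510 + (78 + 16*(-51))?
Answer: 1139758200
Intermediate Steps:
Y = 4772 (Y = 5510 + (78 - 816) = 5510 - 738 = 4772)
O = -42840 (O = 4772 - 47612 = -42840)
O/(1/(-33533 + 6928)) = -42840/(1/(-33533 + 6928)) = -42840/(1/(-26605)) = -42840/(-1/26605) = -42840*(-26605) = 1139758200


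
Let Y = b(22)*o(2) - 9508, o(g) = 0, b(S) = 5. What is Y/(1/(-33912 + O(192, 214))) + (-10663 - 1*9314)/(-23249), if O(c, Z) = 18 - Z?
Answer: 7539624309113/23249 ≈ 3.2430e+8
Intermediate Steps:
Y = -9508 (Y = 5*0 - 9508 = 0 - 9508 = -9508)
Y/(1/(-33912 + O(192, 214))) + (-10663 - 1*9314)/(-23249) = -(-322264152 - 2034712) + (-10663 - 1*9314)/(-23249) = -9508/(1/(-33912 + (18 - 214))) + (-10663 - 9314)*(-1/23249) = -9508/(1/(-33912 - 196)) - 19977*(-1/23249) = -9508/(1/(-34108)) + 19977/23249 = -9508/(-1/34108) + 19977/23249 = -9508*(-34108) + 19977/23249 = 324298864 + 19977/23249 = 7539624309113/23249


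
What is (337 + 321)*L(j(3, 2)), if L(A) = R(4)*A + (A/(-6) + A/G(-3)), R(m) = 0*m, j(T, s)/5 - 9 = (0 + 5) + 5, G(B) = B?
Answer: -31255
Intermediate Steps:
j(T, s) = 95 (j(T, s) = 45 + 5*((0 + 5) + 5) = 45 + 5*(5 + 5) = 45 + 5*10 = 45 + 50 = 95)
R(m) = 0
L(A) = -A/2 (L(A) = 0*A + (A/(-6) + A/(-3)) = 0 + (A*(-⅙) + A*(-⅓)) = 0 + (-A/6 - A/3) = 0 - A/2 = -A/2)
(337 + 321)*L(j(3, 2)) = (337 + 321)*(-½*95) = 658*(-95/2) = -31255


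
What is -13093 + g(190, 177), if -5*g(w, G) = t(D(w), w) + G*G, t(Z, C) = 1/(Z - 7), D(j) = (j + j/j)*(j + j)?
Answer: -7024630963/362865 ≈ -19359.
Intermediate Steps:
D(j) = 2*j*(1 + j) (D(j) = (j + 1)*(2*j) = (1 + j)*(2*j) = 2*j*(1 + j))
t(Z, C) = 1/(-7 + Z)
g(w, G) = -G**2/5 - 1/(5*(-7 + 2*w*(1 + w))) (g(w, G) = -(1/(-7 + 2*w*(1 + w)) + G*G)/5 = -(1/(-7 + 2*w*(1 + w)) + G**2)/5 = -(G**2 + 1/(-7 + 2*w*(1 + w)))/5 = -G**2/5 - 1/(5*(-7 + 2*w*(1 + w))))
-13093 + g(190, 177) = -13093 + (-1 + 177**2*(7 - 2*190*(1 + 190)))/(5*(-7 + 2*190*(1 + 190))) = -13093 + (-1 + 31329*(7 - 2*190*191))/(5*(-7 + 2*190*191)) = -13093 + (-1 + 31329*(7 - 72580))/(5*(-7 + 72580)) = -13093 + (1/5)*(-1 + 31329*(-72573))/72573 = -13093 + (1/5)*(1/72573)*(-1 - 2273639517) = -13093 + (1/5)*(1/72573)*(-2273639518) = -13093 - 2273639518/362865 = -7024630963/362865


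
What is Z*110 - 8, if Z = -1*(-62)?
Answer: 6812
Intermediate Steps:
Z = 62
Z*110 - 8 = 62*110 - 8 = 6820 - 8 = 6812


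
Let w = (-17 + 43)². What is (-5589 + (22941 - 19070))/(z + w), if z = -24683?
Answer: 1718/24007 ≈ 0.071562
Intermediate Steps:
w = 676 (w = 26² = 676)
(-5589 + (22941 - 19070))/(z + w) = (-5589 + (22941 - 19070))/(-24683 + 676) = (-5589 + 3871)/(-24007) = -1718*(-1/24007) = 1718/24007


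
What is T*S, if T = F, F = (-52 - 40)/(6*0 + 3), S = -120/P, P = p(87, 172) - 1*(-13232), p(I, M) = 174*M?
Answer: 92/1079 ≈ 0.085264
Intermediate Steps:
P = 43160 (P = 174*172 - 1*(-13232) = 29928 + 13232 = 43160)
S = -3/1079 (S = -120/43160 = -120*1/43160 = -3/1079 ≈ -0.0027804)
F = -92/3 (F = -92/(0 + 3) = -92/3 ≈ -30.667)
T = -92/3 ≈ -30.667
T*S = -92/3*(-3/1079) = 92/1079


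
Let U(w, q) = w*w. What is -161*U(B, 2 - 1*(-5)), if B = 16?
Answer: -41216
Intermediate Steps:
U(w, q) = w**2
-161*U(B, 2 - 1*(-5)) = -161*16**2 = -161*256 = -41216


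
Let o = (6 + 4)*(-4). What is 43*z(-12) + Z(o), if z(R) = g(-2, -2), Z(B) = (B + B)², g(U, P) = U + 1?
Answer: 6357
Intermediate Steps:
o = -40 (o = 10*(-4) = -40)
g(U, P) = 1 + U
Z(B) = 4*B² (Z(B) = (2*B)² = 4*B²)
z(R) = -1 (z(R) = 1 - 2 = -1)
43*z(-12) + Z(o) = 43*(-1) + 4*(-40)² = -43 + 4*1600 = -43 + 6400 = 6357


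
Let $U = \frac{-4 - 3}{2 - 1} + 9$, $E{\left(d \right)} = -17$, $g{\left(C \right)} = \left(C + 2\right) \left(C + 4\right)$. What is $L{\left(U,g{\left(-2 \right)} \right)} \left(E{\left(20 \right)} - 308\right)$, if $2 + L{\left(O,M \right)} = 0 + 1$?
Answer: $325$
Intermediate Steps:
$g{\left(C \right)} = \left(2 + C\right) \left(4 + C\right)$
$U = 2$ ($U = - \frac{7}{1} + 9 = \left(-7\right) 1 + 9 = -7 + 9 = 2$)
$L{\left(O,M \right)} = -1$ ($L{\left(O,M \right)} = -2 + \left(0 + 1\right) = -2 + 1 = -1$)
$L{\left(U,g{\left(-2 \right)} \right)} \left(E{\left(20 \right)} - 308\right) = - (-17 - 308) = \left(-1\right) \left(-325\right) = 325$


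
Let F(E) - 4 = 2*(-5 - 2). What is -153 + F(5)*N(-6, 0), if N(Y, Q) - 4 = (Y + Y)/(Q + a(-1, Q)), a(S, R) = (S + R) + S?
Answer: -253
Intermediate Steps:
a(S, R) = R + 2*S (a(S, R) = (R + S) + S = R + 2*S)
F(E) = -10 (F(E) = 4 + 2*(-5 - 2) = 4 + 2*(-7) = 4 - 14 = -10)
N(Y, Q) = 4 + 2*Y/(-2 + 2*Q) (N(Y, Q) = 4 + (Y + Y)/(Q + (Q + 2*(-1))) = 4 + (2*Y)/(Q + (Q - 2)) = 4 + (2*Y)/(Q + (-2 + Q)) = 4 + (2*Y)/(-2 + 2*Q) = 4 + 2*Y/(-2 + 2*Q))
-153 + F(5)*N(-6, 0) = -153 - 10*(-4 - 6 + 4*0)/(-1 + 0) = -153 - 10*(-4 - 6 + 0)/(-1) = -153 - (-10)*(-10) = -153 - 10*10 = -153 - 100 = -253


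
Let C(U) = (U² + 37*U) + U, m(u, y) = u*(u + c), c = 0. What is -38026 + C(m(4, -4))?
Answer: -37162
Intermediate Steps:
m(u, y) = u² (m(u, y) = u*(u + 0) = u*u = u²)
C(U) = U² + 38*U
-38026 + C(m(4, -4)) = -38026 + 4²*(38 + 4²) = -38026 + 16*(38 + 16) = -38026 + 16*54 = -38026 + 864 = -37162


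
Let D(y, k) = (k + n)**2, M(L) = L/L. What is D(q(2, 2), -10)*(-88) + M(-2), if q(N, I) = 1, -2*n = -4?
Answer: -5631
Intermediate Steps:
n = 2 (n = -1/2*(-4) = 2)
M(L) = 1
D(y, k) = (2 + k)**2 (D(y, k) = (k + 2)**2 = (2 + k)**2)
D(q(2, 2), -10)*(-88) + M(-2) = (2 - 10)**2*(-88) + 1 = (-8)**2*(-88) + 1 = 64*(-88) + 1 = -5632 + 1 = -5631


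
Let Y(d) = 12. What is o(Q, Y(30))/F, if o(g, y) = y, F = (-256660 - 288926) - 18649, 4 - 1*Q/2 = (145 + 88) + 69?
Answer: -12/564235 ≈ -2.1268e-5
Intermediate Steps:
Q = -596 (Q = 8 - 2*((145 + 88) + 69) = 8 - 2*(233 + 69) = 8 - 2*302 = 8 - 604 = -596)
F = -564235 (F = -545586 - 18649 = -564235)
o(Q, Y(30))/F = 12/(-564235) = 12*(-1/564235) = -12/564235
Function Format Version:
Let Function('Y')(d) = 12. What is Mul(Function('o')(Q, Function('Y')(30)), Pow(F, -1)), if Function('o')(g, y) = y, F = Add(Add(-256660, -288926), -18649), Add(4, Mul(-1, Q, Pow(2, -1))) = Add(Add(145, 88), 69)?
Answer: Rational(-12, 564235) ≈ -2.1268e-5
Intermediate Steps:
Q = -596 (Q = Add(8, Mul(-2, Add(Add(145, 88), 69))) = Add(8, Mul(-2, Add(233, 69))) = Add(8, Mul(-2, 302)) = Add(8, -604) = -596)
F = -564235 (F = Add(-545586, -18649) = -564235)
Mul(Function('o')(Q, Function('Y')(30)), Pow(F, -1)) = Mul(12, Pow(-564235, -1)) = Mul(12, Rational(-1, 564235)) = Rational(-12, 564235)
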